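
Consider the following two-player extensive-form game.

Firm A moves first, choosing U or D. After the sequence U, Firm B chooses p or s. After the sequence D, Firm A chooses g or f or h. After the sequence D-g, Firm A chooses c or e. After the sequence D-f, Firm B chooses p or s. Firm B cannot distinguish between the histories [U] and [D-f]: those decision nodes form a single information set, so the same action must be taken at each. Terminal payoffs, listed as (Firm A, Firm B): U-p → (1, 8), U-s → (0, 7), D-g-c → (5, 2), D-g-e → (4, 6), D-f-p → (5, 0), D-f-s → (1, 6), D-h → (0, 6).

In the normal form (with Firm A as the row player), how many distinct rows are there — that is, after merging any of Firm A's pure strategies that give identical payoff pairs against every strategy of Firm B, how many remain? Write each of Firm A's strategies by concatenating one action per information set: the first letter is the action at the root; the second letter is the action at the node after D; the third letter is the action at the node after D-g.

Firm A has 12 pure strategies: Ugc, Uge, Ufc, Ufe, Uhc, Uhe, Dgc, Dge, Dfc, Dfe, Dhc, Dhe. Columns: p, s.
{Ugc, Uge, Ufc, Ufe, Uhc, Uhe} → row (1,8) (0,7)
{Dgc} → row (5,2) (5,2)
{Dge} → row (4,6) (4,6)
{Dfc, Dfe} → row (5,0) (1,6)
{Dhc, Dhe} → row (0,6) (0,6)
That's 5 distinct rows out of 12 strategies.

5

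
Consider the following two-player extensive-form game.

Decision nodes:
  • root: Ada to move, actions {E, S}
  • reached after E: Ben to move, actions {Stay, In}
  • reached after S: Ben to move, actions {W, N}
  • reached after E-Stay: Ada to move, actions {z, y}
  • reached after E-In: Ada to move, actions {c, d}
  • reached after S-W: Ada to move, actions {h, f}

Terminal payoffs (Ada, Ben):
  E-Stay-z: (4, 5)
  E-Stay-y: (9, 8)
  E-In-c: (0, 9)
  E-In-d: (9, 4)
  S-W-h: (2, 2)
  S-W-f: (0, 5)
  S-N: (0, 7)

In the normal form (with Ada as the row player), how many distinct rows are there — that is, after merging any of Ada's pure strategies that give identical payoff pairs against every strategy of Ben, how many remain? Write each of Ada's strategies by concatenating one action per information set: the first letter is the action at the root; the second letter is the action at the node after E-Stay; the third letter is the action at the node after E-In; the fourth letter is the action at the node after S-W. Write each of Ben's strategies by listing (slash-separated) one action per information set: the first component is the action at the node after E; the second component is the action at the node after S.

6

Ada has 16 pure strategies: Ezch, Ezcf, Ezdh, Ezdf, Eych, Eycf, Eydh, Eydf, Szch, Szcf, Szdh, Szdf, Sych, Sycf, Sydh, Sydf. Columns: Stay/W, Stay/N, In/W, In/N.
{Ezch, Ezcf} → row (4,5) (4,5) (0,9) (0,9)
{Ezdh, Ezdf} → row (4,5) (4,5) (9,4) (9,4)
{Eych, Eycf} → row (9,8) (9,8) (0,9) (0,9)
{Eydh, Eydf} → row (9,8) (9,8) (9,4) (9,4)
{Szch, Szdh, Sych, Sydh} → row (2,2) (0,7) (2,2) (0,7)
{Szcf, Szdf, Sycf, Sydf} → row (0,5) (0,7) (0,5) (0,7)
That's 6 distinct rows out of 16 strategies.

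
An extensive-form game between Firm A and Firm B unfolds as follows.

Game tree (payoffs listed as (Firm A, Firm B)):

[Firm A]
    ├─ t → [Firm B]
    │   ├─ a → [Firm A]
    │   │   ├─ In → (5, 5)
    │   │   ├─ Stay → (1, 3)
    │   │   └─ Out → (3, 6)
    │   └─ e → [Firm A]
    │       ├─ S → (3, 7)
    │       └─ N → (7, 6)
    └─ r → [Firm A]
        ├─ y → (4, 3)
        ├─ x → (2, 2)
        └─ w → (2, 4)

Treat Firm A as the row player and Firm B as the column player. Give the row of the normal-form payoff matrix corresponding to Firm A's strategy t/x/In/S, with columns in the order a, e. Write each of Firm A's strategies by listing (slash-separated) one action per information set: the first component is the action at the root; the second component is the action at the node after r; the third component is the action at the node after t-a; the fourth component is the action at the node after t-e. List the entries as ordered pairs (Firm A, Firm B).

(5,5) (3,7)

vs a: Firm A plays t → Firm B plays a at [t] → Firm A plays In at [t-a] → (5, 5)
vs e: Firm A plays t → Firm B plays e at [t] → Firm A plays S at [t-e] → (3, 7)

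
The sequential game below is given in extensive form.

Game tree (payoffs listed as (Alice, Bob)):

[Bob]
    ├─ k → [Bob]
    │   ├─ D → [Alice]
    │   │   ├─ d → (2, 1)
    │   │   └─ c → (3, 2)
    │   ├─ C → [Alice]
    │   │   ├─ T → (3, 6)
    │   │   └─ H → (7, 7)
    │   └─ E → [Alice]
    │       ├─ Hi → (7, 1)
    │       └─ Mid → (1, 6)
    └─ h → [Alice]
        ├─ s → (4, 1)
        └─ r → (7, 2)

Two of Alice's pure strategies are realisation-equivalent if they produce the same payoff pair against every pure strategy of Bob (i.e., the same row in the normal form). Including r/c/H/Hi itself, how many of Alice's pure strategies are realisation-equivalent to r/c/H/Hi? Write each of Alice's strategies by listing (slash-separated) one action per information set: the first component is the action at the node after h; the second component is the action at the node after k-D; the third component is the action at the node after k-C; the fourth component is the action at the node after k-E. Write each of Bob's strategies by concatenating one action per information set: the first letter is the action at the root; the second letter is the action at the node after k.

1

Row for r/c/H/Hi (columns kD, kC, kE, hD, hC, hE): (3,2) (7,7) (7,1) (7,2) (7,2) (7,2).
Every one of Alice's information sets is on the play path for some reply by Bob when Alice follows r/c/H/Hi.
Changing the action at any of them therefore changes at least one column, so only r/c/H/Hi itself gives this row.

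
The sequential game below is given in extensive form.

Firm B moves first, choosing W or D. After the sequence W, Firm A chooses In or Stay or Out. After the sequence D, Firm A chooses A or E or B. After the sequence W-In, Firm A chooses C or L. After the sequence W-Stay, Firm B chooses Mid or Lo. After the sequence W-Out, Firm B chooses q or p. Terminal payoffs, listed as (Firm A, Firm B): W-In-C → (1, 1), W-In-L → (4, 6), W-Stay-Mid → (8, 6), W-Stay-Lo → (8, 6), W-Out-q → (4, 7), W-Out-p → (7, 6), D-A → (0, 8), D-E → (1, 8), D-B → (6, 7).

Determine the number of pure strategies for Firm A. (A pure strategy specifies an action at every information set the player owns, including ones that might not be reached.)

Firm A owns the node after W with actions {In, Stay, Out} — three choices.
Firm A owns the node after D with actions {A, E, B} — three choices.
Firm A owns the node after W-In with actions {C, L} — two choices.
A pure strategy fixes one action at each information set independently, so the count is the product 3 × 3 × 2 = 18.
(For reference, Firm B has 8 pure strategies, giving a 18×8 normal-form matrix.)

18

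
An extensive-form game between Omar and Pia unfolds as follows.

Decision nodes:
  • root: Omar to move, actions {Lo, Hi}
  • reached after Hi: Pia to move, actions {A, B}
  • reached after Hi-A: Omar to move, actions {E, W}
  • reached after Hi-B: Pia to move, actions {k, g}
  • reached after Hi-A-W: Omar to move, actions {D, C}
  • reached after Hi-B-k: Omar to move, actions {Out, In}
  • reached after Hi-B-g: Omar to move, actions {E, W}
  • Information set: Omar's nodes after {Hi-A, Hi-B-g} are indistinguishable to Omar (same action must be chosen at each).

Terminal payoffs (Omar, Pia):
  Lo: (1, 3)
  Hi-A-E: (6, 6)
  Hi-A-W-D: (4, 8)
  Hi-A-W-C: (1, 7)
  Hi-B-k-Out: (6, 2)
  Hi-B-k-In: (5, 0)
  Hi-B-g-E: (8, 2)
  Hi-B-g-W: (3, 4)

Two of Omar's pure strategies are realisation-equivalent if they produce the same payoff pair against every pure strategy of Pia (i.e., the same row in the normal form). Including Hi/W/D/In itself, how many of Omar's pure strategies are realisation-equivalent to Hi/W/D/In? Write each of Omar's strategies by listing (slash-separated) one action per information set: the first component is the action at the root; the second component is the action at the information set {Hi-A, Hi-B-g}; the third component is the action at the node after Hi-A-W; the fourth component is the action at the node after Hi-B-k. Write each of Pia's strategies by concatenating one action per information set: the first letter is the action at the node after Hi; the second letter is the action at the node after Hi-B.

1

Row for Hi/W/D/In (columns Ak, Ag, Bk, Bg): (4,8) (4,8) (5,0) (3,4).
Every one of Omar's information sets is on the play path for some reply by Pia when Omar follows Hi/W/D/In.
Changing the action at any of them therefore changes at least one column, so only Hi/W/D/In itself gives this row.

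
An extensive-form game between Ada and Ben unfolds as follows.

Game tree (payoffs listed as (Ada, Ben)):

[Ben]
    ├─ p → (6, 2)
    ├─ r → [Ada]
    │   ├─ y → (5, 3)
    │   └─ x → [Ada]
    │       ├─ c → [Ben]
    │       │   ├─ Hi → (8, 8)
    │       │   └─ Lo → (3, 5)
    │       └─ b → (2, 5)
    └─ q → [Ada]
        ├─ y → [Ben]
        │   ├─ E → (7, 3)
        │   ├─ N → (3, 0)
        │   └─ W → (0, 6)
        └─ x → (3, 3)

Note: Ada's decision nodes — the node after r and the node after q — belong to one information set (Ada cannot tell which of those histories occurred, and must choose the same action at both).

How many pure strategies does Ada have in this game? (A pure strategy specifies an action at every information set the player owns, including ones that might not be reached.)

Ada owns the information set {r, q} with actions {y, x} — two choices.
Ada owns the node after r-x with actions {c, b} — two choices.
A pure strategy fixes one action at each information set independently, so the count is the product 2 × 2 = 4.
(For reference, Ben has 18 pure strategies, giving a 4×18 normal-form matrix.)

4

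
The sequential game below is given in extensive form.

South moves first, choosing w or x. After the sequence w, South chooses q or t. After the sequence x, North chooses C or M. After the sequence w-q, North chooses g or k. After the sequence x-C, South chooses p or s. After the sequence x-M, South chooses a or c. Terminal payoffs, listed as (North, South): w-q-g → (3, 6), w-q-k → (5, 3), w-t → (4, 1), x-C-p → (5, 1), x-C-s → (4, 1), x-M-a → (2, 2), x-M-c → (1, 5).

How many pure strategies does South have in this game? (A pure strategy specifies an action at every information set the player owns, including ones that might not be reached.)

South owns the root with actions {w, x} — two choices.
South owns the node after w with actions {q, t} — two choices.
South owns the node after x-C with actions {p, s} — two choices.
South owns the node after x-M with actions {a, c} — two choices.
A pure strategy fixes one action at each information set independently, so the count is the product 2 × 2 × 2 × 2 = 16.
(For reference, North has 4 pure strategies, giving a 16×4 normal-form matrix.)

16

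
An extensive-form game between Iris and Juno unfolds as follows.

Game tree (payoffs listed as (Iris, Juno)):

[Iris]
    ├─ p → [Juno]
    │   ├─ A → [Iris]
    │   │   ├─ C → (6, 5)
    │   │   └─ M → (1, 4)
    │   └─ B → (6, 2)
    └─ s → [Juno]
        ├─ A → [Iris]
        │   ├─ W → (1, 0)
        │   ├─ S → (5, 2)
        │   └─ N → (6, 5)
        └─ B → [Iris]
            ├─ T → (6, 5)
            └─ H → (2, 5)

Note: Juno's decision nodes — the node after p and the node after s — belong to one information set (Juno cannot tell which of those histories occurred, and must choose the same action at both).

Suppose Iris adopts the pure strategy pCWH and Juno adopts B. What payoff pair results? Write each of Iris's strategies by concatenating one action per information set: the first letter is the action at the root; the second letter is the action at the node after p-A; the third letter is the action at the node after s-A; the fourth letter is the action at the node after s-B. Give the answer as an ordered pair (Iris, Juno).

(6, 2)

Trace the play path from the root:
  Iris plays p
  Juno plays B at [p]
→ terminal payoff (6, 2).
(Iris's choice at the node after p-A is never reached on this path, so it doesn't affect the outcome.)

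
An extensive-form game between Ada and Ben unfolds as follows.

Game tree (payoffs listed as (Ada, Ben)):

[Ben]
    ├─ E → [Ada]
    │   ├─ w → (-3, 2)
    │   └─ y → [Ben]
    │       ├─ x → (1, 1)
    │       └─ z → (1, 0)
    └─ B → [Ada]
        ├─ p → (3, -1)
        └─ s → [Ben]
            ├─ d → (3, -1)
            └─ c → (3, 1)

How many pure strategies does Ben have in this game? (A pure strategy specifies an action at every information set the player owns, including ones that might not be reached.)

Ben owns the root with actions {E, B} — two choices.
Ben owns the node after E-y with actions {x, z} — two choices.
Ben owns the node after B-s with actions {d, c} — two choices.
A pure strategy fixes one action at each information set independently, so the count is the product 2 × 2 × 2 = 8.
(For reference, Ada has 4 pure strategies, giving a 8×4 normal-form matrix.)

8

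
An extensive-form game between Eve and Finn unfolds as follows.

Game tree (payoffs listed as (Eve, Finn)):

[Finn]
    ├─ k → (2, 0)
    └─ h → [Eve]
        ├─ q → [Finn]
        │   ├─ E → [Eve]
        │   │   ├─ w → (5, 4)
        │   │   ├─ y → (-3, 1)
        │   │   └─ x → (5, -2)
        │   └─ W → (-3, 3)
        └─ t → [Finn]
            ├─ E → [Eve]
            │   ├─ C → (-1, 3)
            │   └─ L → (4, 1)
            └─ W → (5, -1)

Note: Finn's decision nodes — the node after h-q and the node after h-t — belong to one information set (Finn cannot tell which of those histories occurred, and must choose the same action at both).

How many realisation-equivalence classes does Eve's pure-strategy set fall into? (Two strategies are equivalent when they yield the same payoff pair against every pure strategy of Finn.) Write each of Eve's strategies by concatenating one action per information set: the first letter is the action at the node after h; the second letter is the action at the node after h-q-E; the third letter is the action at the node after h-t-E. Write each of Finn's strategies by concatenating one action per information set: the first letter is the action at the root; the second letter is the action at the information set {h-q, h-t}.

5

Eve has 12 pure strategies: qwC, qwL, qyC, qyL, qxC, qxL, twC, twL, tyC, tyL, txC, txL. Columns: kE, kW, hE, hW.
{qwC, qwL} → row (2,0) (2,0) (5,4) (-3,3)
{qyC, qyL} → row (2,0) (2,0) (-3,1) (-3,3)
{qxC, qxL} → row (2,0) (2,0) (5,-2) (-3,3)
{twC, tyC, txC} → row (2,0) (2,0) (-1,3) (5,-1)
{twL, tyL, txL} → row (2,0) (2,0) (4,1) (5,-1)
That's 5 distinct rows out of 12 strategies.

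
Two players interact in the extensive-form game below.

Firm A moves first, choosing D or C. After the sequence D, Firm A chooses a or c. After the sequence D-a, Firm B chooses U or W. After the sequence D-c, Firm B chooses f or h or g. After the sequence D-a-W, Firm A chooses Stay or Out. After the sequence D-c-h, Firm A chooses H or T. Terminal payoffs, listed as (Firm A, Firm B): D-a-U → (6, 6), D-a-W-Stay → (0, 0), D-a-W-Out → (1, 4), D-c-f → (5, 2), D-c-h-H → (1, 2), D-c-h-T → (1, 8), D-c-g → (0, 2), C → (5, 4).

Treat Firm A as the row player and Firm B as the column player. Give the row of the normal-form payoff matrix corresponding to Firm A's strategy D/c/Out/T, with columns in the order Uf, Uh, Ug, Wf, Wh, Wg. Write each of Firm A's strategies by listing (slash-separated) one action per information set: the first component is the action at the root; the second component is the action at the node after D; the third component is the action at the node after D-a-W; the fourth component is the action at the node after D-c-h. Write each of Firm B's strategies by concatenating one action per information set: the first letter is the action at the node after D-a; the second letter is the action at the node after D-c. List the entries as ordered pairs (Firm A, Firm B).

(5,2) (1,8) (0,2) (5,2) (1,8) (0,2)

vs Uf: Firm A plays D → Firm A plays c at [D] → Firm B plays f at [D-c] → (5, 2)
vs Uh: Firm A plays D → Firm A plays c at [D] → Firm B plays h at [D-c] → Firm A plays T at [D-c-h] → (1, 8)
vs Ug: Firm A plays D → Firm A plays c at [D] → Firm B plays g at [D-c] → (0, 2)
vs Wf: Firm A plays D → Firm A plays c at [D] → Firm B plays f at [D-c] → (5, 2)
vs Wh: Firm A plays D → Firm A plays c at [D] → Firm B plays h at [D-c] → Firm A plays T at [D-c-h] → (1, 8)
vs Wg: Firm A plays D → Firm A plays c at [D] → Firm B plays g at [D-c] → (0, 2)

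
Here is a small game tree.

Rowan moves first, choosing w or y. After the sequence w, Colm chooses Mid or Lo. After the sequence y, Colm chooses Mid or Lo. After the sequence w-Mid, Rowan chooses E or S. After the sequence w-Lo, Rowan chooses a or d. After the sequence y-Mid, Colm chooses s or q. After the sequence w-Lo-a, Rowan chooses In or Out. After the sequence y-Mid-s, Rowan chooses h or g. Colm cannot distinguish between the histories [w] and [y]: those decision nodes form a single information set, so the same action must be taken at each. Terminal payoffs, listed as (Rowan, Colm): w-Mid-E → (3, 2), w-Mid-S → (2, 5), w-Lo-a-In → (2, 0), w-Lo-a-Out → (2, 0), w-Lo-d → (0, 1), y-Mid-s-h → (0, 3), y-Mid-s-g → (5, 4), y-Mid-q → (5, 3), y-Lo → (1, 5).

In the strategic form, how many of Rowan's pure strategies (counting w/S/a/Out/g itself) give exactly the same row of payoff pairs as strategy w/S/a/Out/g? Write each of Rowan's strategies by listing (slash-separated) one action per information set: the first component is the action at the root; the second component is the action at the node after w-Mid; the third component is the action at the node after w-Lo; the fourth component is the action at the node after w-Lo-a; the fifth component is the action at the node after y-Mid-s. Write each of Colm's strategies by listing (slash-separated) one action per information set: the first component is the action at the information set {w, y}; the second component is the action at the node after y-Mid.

4

Row for w/S/a/Out/g (columns Mid/s, Mid/q, Lo/s, Lo/q): (2,5) (2,5) (2,0) (2,0).
Under w/S/a/Out/g, Rowan's choice at the node after y-Mid-s can never be reached regardless of what Colm does, so varying those choices leaves every outcome unchanged.
Holding the reachable choices fixed and varying the unreachable one freely already gives 2 equivalent strategies.
Checking the remaining rows, w/S/a/In/h, w/S/a/In/g also happen to give the same payoffs in every column, bringing the total to 4: w/S/a/In/h, w/S/a/In/g, w/S/a/Out/h, w/S/a/Out/g.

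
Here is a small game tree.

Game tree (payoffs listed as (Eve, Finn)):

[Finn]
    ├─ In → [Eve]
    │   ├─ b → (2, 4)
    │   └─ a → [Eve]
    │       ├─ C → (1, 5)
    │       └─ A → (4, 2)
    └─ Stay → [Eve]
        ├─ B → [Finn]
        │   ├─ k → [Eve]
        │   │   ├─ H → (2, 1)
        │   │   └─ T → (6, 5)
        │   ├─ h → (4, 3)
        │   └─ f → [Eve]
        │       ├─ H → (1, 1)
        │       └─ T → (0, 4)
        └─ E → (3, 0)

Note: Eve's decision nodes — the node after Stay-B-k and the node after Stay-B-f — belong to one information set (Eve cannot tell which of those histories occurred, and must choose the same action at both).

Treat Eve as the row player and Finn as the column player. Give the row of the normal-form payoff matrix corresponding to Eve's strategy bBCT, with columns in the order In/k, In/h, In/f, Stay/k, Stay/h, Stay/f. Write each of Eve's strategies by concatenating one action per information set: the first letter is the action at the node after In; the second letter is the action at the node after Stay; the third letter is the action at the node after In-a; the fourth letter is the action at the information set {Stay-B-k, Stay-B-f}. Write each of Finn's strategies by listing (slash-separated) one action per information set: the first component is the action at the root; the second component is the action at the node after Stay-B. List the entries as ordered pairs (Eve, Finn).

(2,4) (2,4) (2,4) (6,5) (4,3) (0,4)

vs In/k: Finn plays In → Eve plays b at [In] → (2, 4)
vs In/h: Finn plays In → Eve plays b at [In] → (2, 4)
vs In/f: Finn plays In → Eve plays b at [In] → (2, 4)
vs Stay/k: Finn plays Stay → Eve plays B at [Stay] → Finn plays k at [Stay-B] → Eve plays T at [Stay-B-k] → (6, 5)
vs Stay/h: Finn plays Stay → Eve plays B at [Stay] → Finn plays h at [Stay-B] → (4, 3)
vs Stay/f: Finn plays Stay → Eve plays B at [Stay] → Finn plays f at [Stay-B] → Eve plays T at [Stay-B-f] → (0, 4)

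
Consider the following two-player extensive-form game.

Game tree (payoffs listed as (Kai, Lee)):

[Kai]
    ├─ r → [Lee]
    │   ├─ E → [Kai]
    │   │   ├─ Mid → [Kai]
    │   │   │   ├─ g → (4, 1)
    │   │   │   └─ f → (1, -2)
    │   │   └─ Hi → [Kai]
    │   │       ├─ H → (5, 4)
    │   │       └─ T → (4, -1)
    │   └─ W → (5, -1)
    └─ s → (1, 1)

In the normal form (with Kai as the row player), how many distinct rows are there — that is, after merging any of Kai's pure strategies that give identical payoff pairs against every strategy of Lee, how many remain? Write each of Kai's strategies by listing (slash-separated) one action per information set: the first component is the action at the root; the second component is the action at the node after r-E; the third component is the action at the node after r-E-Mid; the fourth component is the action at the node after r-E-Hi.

Kai has 16 pure strategies: r/Mid/g/H, r/Mid/g/T, r/Mid/f/H, r/Mid/f/T, r/Hi/g/H, r/Hi/g/T, r/Hi/f/H, r/Hi/f/T, s/Mid/g/H, s/Mid/g/T, s/Mid/f/H, s/Mid/f/T, s/Hi/g/H, s/Hi/g/T, s/Hi/f/H, s/Hi/f/T. Columns: E, W.
{r/Mid/g/H, r/Mid/g/T} → row (4,1) (5,-1)
{r/Mid/f/H, r/Mid/f/T} → row (1,-2) (5,-1)
{r/Hi/g/H, r/Hi/f/H} → row (5,4) (5,-1)
{r/Hi/g/T, r/Hi/f/T} → row (4,-1) (5,-1)
{s/Mid/g/H, s/Mid/g/T, s/Mid/f/H, s/Mid/f/T, s/Hi/g/H, s/Hi/g/T, s/Hi/f/H, s/Hi/f/T} → row (1,1) (1,1)
That's 5 distinct rows out of 16 strategies.

5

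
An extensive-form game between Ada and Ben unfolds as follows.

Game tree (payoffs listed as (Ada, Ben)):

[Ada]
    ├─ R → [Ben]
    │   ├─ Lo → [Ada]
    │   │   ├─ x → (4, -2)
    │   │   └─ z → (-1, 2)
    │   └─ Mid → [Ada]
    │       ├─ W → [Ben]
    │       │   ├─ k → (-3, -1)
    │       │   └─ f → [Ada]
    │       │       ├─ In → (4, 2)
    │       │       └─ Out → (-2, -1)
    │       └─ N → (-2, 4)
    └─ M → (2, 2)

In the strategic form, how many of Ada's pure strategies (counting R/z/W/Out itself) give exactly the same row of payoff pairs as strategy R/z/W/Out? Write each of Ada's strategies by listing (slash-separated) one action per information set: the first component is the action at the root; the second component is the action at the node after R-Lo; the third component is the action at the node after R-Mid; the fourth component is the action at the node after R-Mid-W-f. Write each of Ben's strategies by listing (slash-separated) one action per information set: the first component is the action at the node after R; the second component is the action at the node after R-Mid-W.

Row for R/z/W/Out (columns Lo/k, Lo/f, Mid/k, Mid/f): (-1,2) (-1,2) (-3,-1) (-2,-1).
Every one of Ada's information sets is on the play path for some reply by Ben when Ada follows R/z/W/Out.
Changing the action at any of them therefore changes at least one column, so only R/z/W/Out itself gives this row.

1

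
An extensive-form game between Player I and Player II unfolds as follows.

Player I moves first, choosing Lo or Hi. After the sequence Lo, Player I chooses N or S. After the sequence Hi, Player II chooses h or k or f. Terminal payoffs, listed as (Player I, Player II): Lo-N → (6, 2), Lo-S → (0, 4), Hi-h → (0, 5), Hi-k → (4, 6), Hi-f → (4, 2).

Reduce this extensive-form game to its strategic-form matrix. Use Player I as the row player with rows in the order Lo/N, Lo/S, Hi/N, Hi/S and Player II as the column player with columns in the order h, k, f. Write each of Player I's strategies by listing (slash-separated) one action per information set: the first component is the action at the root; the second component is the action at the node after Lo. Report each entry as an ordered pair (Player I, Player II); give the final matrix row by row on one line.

            h        k        f
Lo/N    (6,2)    (6,2)    (6,2)
Lo/S    (0,4)    (0,4)    (0,4)
Hi/N    (0,5)    (4,6)    (4,2)
Hi/S    (0,5)    (4,6)    (4,2)

Lo/N: (6,2) (6,2) (6,2) | Lo/S: (0,4) (0,4) (0,4) | Hi/N: (0,5) (4,6) (4,2) | Hi/S: (0,5) (4,6) (4,2)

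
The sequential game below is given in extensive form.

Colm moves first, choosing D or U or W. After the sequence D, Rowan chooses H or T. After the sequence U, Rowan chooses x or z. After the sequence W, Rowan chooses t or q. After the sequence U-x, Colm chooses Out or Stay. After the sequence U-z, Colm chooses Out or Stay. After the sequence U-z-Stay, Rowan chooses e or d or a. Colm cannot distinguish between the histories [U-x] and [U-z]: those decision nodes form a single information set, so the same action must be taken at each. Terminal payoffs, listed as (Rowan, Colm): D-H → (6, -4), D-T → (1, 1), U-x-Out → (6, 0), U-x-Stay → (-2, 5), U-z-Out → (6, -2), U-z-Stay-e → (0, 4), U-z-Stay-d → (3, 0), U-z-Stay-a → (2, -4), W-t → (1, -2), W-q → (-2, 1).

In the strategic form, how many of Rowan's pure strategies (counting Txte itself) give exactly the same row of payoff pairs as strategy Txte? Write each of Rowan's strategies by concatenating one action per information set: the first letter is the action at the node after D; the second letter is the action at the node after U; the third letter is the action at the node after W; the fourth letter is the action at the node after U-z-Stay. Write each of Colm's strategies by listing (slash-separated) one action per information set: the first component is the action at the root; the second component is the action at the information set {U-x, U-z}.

Row for Txte (columns D/Out, D/Stay, U/Out, U/Stay, W/Out, W/Stay): (1,1) (1,1) (6,0) (-2,5) (1,-2) (1,-2).
Under Txte, Rowan's choice at the node after U-z-Stay can never be reached regardless of what Colm does, so varying those choices leaves every outcome unchanged.
Holding the reachable choices fixed and varying the unreachable one freely already gives 3 equivalent strategies.
No other strategy reproduces this row, so those 3 are the full class: Txte, Txtd, Txta.

3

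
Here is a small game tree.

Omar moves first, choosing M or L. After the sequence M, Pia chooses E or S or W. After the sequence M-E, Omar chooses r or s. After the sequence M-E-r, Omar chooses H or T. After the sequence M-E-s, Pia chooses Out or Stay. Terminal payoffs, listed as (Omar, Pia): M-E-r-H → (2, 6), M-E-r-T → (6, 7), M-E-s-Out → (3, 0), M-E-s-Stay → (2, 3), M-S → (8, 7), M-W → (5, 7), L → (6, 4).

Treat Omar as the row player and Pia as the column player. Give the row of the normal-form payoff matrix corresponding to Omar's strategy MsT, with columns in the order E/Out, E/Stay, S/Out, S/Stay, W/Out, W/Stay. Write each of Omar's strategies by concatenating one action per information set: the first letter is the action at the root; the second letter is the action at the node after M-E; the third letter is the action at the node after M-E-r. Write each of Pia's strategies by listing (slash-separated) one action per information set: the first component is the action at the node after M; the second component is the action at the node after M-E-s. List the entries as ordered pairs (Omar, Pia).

vs E/Out: Omar plays M → Pia plays E at [M] → Omar plays s at [M-E] → Pia plays Out at [M-E-s] → (3, 0)
vs E/Stay: Omar plays M → Pia plays E at [M] → Omar plays s at [M-E] → Pia plays Stay at [M-E-s] → (2, 3)
vs S/Out: Omar plays M → Pia plays S at [M] → (8, 7)
vs S/Stay: Omar plays M → Pia plays S at [M] → (8, 7)
vs W/Out: Omar plays M → Pia plays W at [M] → (5, 7)
vs W/Stay: Omar plays M → Pia plays W at [M] → (5, 7)

(3,0) (2,3) (8,7) (8,7) (5,7) (5,7)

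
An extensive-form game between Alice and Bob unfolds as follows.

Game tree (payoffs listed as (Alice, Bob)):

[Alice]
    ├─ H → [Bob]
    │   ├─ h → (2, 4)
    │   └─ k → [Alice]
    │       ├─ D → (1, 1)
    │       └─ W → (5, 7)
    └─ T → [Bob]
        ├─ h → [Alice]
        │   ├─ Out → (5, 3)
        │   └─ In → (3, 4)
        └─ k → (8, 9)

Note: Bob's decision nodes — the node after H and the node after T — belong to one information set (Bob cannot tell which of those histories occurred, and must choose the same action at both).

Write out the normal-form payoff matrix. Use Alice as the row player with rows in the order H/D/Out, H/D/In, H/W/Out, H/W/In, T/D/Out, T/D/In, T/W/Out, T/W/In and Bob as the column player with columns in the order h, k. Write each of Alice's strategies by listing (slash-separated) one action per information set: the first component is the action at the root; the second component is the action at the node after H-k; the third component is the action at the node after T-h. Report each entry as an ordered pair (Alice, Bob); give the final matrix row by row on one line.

H/D/Out: (2,4) (1,1) | H/D/In: (2,4) (1,1) | H/W/Out: (2,4) (5,7) | H/W/In: (2,4) (5,7) | T/D/Out: (5,3) (8,9) | T/D/In: (3,4) (8,9) | T/W/Out: (5,3) (8,9) | T/W/In: (3,4) (8,9)

Row H/D/Out: h→(2,4), k→(1,1)
Row H/D/In: h→(2,4), k→(1,1)
Row H/W/Out: h→(2,4), k→(5,7)
Row H/W/In: h→(2,4), k→(5,7)
Row T/D/Out: h→(5,3), k→(8,9)
Row T/D/In: h→(3,4), k→(8,9)
Row T/W/Out: h→(5,3), k→(8,9)
Row T/W/In: h→(3,4), k→(8,9)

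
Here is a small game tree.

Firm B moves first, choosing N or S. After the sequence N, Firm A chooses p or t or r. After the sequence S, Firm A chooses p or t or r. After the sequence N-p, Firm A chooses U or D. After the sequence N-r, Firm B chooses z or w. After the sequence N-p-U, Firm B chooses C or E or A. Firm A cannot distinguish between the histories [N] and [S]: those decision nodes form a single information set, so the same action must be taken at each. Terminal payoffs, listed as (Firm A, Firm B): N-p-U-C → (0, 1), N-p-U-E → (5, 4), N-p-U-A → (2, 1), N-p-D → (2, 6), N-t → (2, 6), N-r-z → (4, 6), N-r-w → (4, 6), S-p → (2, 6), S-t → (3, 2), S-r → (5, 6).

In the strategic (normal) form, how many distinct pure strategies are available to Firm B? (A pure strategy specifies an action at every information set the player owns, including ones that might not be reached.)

12

Firm B owns the root with actions {N, S} — two choices.
Firm B owns the node after N-r with actions {z, w} — two choices.
Firm B owns the node after N-p-U with actions {C, E, A} — three choices.
A pure strategy fixes one action at each information set independently, so the count is the product 2 × 2 × 3 = 12.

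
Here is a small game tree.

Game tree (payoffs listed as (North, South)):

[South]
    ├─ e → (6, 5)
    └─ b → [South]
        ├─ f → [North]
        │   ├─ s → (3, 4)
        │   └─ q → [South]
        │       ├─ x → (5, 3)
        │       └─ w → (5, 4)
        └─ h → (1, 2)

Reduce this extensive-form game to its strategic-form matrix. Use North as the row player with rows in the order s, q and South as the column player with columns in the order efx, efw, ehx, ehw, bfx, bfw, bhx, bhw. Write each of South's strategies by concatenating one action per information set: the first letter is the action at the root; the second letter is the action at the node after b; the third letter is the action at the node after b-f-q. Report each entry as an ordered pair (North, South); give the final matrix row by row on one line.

s: (6,5) (6,5) (6,5) (6,5) (3,4) (3,4) (1,2) (1,2) | q: (6,5) (6,5) (6,5) (6,5) (5,3) (5,4) (1,2) (1,2)

          efx      efw      ehx      ehw      bfx      bfw      bhx      bhw
   s    (6,5)    (6,5)    (6,5)    (6,5)    (3,4)    (3,4)    (1,2)    (1,2)
   q    (6,5)    (6,5)    (6,5)    (6,5)    (5,3)    (5,4)    (1,2)    (1,2)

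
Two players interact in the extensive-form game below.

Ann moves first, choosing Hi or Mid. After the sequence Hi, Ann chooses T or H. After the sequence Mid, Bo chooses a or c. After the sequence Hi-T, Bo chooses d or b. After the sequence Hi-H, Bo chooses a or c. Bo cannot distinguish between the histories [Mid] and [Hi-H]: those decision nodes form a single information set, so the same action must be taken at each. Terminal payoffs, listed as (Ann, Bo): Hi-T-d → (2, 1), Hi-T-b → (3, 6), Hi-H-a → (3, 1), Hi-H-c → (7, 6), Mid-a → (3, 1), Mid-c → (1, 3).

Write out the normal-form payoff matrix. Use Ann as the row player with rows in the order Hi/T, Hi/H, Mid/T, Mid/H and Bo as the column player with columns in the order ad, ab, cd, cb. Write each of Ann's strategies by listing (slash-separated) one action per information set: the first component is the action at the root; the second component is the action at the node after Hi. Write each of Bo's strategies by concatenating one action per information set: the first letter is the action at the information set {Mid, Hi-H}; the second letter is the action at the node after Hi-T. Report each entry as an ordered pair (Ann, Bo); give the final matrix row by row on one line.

            ad       ab       cd       cb
 Hi/T    (2,1)    (3,6)    (2,1)    (3,6)
 Hi/H    (3,1)    (3,1)    (7,6)    (7,6)
Mid/T    (3,1)    (3,1)    (1,3)    (1,3)
Mid/H    (3,1)    (3,1)    (1,3)    (1,3)

Hi/T: (2,1) (3,6) (2,1) (3,6) | Hi/H: (3,1) (3,1) (7,6) (7,6) | Mid/T: (3,1) (3,1) (1,3) (1,3) | Mid/H: (3,1) (3,1) (1,3) (1,3)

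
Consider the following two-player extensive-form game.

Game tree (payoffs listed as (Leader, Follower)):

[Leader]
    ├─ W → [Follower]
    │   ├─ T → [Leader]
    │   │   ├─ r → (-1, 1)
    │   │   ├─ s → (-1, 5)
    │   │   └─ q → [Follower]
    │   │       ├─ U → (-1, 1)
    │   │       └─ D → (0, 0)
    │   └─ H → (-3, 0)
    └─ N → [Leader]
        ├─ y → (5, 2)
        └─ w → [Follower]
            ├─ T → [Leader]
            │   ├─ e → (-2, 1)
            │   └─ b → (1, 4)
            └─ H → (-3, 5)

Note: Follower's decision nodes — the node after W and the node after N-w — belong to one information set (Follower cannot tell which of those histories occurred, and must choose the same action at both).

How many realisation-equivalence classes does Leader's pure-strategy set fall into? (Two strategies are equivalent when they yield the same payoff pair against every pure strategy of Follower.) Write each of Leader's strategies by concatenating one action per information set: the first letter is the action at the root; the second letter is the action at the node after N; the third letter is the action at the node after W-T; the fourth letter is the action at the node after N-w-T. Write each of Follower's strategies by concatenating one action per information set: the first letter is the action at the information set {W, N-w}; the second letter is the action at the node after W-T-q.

Leader has 24 pure strategies: Wyre, Wyrb, Wyse, Wysb, Wyqe, Wyqb, Wwre, Wwrb, Wwse, Wwsb, Wwqe, Wwqb, Nyre, Nyrb, Nyse, Nysb, Nyqe, Nyqb, Nwre, Nwrb, Nwse, Nwsb, Nwqe, Nwqb. Columns: TU, TD, HU, HD.
{Wyre, Wyrb, Wwre, Wwrb} → row (-1,1) (-1,1) (-3,0) (-3,0)
{Wyse, Wysb, Wwse, Wwsb} → row (-1,5) (-1,5) (-3,0) (-3,0)
{Wyqe, Wyqb, Wwqe, Wwqb} → row (-1,1) (0,0) (-3,0) (-3,0)
{Nyre, Nyrb, Nyse, Nysb, Nyqe, Nyqb} → row (5,2) (5,2) (5,2) (5,2)
{Nwre, Nwse, Nwqe} → row (-2,1) (-2,1) (-3,5) (-3,5)
{Nwrb, Nwsb, Nwqb} → row (1,4) (1,4) (-3,5) (-3,5)
That's 6 distinct rows out of 24 strategies.

6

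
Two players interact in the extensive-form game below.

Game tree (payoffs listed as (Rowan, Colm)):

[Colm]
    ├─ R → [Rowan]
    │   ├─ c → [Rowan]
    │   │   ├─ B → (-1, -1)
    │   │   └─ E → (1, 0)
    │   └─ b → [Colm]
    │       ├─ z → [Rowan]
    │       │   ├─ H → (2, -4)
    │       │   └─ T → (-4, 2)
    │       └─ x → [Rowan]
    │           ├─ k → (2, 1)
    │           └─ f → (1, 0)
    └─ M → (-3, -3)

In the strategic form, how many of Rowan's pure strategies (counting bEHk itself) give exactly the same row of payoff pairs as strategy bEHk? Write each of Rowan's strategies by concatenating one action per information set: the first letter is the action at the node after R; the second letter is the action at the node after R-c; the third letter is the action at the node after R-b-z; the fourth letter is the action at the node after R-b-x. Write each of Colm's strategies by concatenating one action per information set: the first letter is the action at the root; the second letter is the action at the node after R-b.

2

Row for bEHk (columns Rz, Rx, Mz, Mx): (2,-4) (2,1) (-3,-3) (-3,-3).
Under bEHk, Rowan's choice at the node after R-c can never be reached regardless of what Colm does, so varying those choices leaves every outcome unchanged.
Holding the reachable choices fixed and varying the unreachable one freely already gives 2 equivalent strategies.
No other strategy reproduces this row, so those 2 are the full class: bBHk, bEHk.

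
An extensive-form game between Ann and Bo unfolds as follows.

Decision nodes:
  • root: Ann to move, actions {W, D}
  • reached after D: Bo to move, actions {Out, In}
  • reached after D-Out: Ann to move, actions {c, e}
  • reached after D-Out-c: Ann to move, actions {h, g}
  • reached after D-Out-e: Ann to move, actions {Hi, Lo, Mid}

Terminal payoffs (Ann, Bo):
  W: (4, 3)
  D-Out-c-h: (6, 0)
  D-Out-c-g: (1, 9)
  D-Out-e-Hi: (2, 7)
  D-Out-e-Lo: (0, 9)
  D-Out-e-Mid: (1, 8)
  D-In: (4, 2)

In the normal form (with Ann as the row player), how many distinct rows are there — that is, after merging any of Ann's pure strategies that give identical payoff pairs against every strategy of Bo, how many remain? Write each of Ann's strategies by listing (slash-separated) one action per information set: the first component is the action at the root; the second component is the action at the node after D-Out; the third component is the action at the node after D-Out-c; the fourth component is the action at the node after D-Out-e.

6

Ann has 24 pure strategies: W/c/h/Hi, W/c/h/Lo, W/c/h/Mid, W/c/g/Hi, W/c/g/Lo, W/c/g/Mid, W/e/h/Hi, W/e/h/Lo, W/e/h/Mid, W/e/g/Hi, W/e/g/Lo, W/e/g/Mid, D/c/h/Hi, D/c/h/Lo, D/c/h/Mid, D/c/g/Hi, D/c/g/Lo, D/c/g/Mid, D/e/h/Hi, D/e/h/Lo, D/e/h/Mid, D/e/g/Hi, D/e/g/Lo, D/e/g/Mid. Columns: Out, In.
{W/c/h/Hi, W/c/h/Lo, W/c/h/Mid, W/c/g/Hi, W/c/g/Lo, W/c/g/Mid, W/e/h/Hi, W/e/h/Lo, W/e/h/Mid, W/e/g/Hi, W/e/g/Lo, W/e/g/Mid} → row (4,3) (4,3)
{D/c/h/Hi, D/c/h/Lo, D/c/h/Mid} → row (6,0) (4,2)
{D/c/g/Hi, D/c/g/Lo, D/c/g/Mid} → row (1,9) (4,2)
{D/e/h/Hi, D/e/g/Hi} → row (2,7) (4,2)
{D/e/h/Lo, D/e/g/Lo} → row (0,9) (4,2)
{D/e/h/Mid, D/e/g/Mid} → row (1,8) (4,2)
That's 6 distinct rows out of 24 strategies.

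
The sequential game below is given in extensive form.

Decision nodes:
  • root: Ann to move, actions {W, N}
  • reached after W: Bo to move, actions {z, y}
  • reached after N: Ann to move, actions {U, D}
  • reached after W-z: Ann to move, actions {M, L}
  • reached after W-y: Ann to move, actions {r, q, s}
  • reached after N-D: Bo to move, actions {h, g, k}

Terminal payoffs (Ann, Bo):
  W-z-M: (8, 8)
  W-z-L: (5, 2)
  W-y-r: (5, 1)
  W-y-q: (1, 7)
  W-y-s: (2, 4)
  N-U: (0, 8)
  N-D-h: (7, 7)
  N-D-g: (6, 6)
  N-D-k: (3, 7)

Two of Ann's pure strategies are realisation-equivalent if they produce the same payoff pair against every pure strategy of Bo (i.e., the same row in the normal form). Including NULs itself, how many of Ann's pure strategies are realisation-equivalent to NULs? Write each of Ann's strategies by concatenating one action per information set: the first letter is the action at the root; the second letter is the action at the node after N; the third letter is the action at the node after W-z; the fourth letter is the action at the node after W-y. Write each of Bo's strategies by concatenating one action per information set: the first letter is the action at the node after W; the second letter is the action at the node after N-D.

Row for NULs (columns zh, zg, zk, yh, yg, yk): (0,8) (0,8) (0,8) (0,8) (0,8) (0,8).
Under NULs, Ann's choice at the node after W-z and at the node after W-y can never be reached regardless of what Bo does, so varying those choices leaves every outcome unchanged.
Holding the reachable choices fixed and varying the unreachable ones freely already gives 2 × 3 = 6 equivalent strategies.
No other strategy reproduces this row, so those 6 are the full class: NUMr, NUMq, NUMs, NULr, NULq, NULs.

6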